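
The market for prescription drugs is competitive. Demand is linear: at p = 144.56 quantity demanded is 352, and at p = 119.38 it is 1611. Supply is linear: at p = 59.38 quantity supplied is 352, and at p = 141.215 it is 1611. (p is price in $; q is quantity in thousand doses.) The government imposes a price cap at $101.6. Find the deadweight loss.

$5283.26 thousand

Demand slope = (119.38 − 144.56)/(1611 − 352) = −0.02, so p = 151.6 − 0.02q.
Supply slope = (141.215 − 59.38)/(1611 − 352) = 0.065, so p = 36.5 + 0.065q.
Competitive equilibrium: 151.6 − 0.02q = 36.5 + 0.065q → q* = 1354.1176, p* = 124.5176.
At the ceiling p = 101.6, quantity supplied = (101.6 − 36.5)/0.065 = 1001.5385.
Willingness to pay at q' = 1001.5385: 151.6 − 0.02·1001.5385 = 131.5692.
Δq = 1354.1176 − 1001.5385 = 352.5791; wedge = 131.5692 − 101.6 = 29.9692.
The triangle = ½ × 352.5791 × 29.9692 = $5283.26 thousand.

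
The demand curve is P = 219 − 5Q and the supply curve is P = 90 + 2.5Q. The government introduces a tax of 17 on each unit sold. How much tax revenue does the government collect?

253.87

Competitive equilibrium: 219 − 5Q = 90 + 2.5Q → Q* = 17.2, P* = 133.
With the tax, the buyer price exceeds the seller price by 17: (219 − 5Q) − (90 + 2.5Q) = 17 → Q' = 14.9333.
Tax revenue = 17 × 14.9333 = 253.87.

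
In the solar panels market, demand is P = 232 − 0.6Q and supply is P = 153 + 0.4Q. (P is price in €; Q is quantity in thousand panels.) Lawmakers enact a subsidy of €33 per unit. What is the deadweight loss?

Competitive equilibrium: 232 − 0.6Q = 153 + 0.4Q → Q* = 79, P* = 184.6.
The subsidy lowers effective supply by 33: P = 120 + 0.4Q.
New quantity: 232 − 0.6Q = 120 + 0.4Q → Q' = 112.
Overproduction ΔQ = 112 − 79 = 33; wedge = subsidy = 33.
Welfare loss = ½ × 33 × 33 = €544.50 thousand.

€544.50 thousand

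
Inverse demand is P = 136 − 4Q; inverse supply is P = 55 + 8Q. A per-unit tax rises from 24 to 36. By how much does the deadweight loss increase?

Competitive equilibrium: 136 − 4Q = 55 + 8Q → Q* = 6.75, P* = 109.
For a per-unit tax t: ΔQ = t/12, so DWL = ½·t·(t/12) = t²/24.
At t = 24: DWL = 24. At t = 36: DWL = 54.
Increase = 54 − 24 = 30.

30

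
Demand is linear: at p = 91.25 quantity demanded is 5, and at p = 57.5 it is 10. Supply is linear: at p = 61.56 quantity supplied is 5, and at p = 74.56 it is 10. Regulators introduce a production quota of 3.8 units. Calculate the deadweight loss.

89.50

Demand slope = (57.5 − 91.25)/(10 − 5) = −6.75, so p = 125 − 6.75q.
Supply slope = (74.56 − 61.56)/(10 − 5) = 2.6, so p = 48.56 + 2.6q.
Competitive equilibrium: 125 − 6.75q = 48.56 + 2.6q → q* = 8.1754, p* = 69.816.
At q = 3.8: demand price = 125 − 6.75·3.8 = 99.35; supply price = 48.56 + 2.6·3.8 = 58.44.
Δq = 8.1754 − 3.8 = 4.3754; wedge = 99.35 − 58.44 = 40.91.
The triangle = ½ × 4.3754 × 40.91 = 89.50.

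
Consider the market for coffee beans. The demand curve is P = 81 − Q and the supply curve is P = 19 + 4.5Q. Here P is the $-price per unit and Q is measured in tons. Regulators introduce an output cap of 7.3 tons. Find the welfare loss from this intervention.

Competitive equilibrium: 81 − Q = 19 + 4.5Q → Q* = 11.2727, P* = 69.7273.
At Q = 7.3: demand price = 81 − 1·7.3 = 73.7; supply price = 19 + 4.5·7.3 = 51.85.
ΔQ = 11.2727 − 7.3 = 3.9727; wedge = 73.7 − 51.85 = 21.85.
DWL = ½ × 3.9727 × 21.85 = $43.40.

$43.40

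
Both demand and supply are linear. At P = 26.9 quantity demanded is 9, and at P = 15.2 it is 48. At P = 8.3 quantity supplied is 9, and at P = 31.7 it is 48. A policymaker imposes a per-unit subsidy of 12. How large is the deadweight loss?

Demand slope = (15.2 − 26.9)/(48 − 9) = −0.3, so P = 29.6 − 0.3Q.
Supply slope = (31.7 − 8.3)/(48 − 9) = 0.6, so P = 2.9 + 0.6Q.
Competitive equilibrium: 29.6 − 0.3Q = 2.9 + 0.6Q → Q* = 29.6667, P* = 20.7.
The subsidy lowers effective supply by 12: P = 0.6Q − 9.1.
New quantity: 29.6 − 0.3Q = 0.6Q − 9.1 → Q' = 43.
Overproduction ΔQ = 43 − 29.6667 = 13.3333; wedge = subsidy = 12.
Deadweight loss = ½ × 13.3333 × 12 = 80.

80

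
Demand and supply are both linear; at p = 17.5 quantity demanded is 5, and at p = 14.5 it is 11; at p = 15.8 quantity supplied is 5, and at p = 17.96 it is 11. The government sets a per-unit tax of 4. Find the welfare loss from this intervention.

Demand slope = (14.5 − 17.5)/(11 − 5) = −0.5, so p = 20 − 0.5q.
Supply slope = (17.96 − 15.8)/(11 − 5) = 0.36, so p = 14 + 0.36q.
Competitive equilibrium: 20 − 0.5q = 14 + 0.36q → q* = 6.9767, p* = 16.5116.
With the tax, the buyer price exceeds the seller price by 4: (20 − 0.5q) − (14 + 0.36q) = 4 → q' = 2.3256.
Δq = 6.9767 − 2.3256 = 4.6511; the wedge equals the tax, 4.
The triangle = ½ × 4.6511 × 4 = 9.30.

9.30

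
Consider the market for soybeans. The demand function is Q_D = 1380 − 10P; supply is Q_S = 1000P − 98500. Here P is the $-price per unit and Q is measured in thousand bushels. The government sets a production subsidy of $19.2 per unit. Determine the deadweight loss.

In inverse form: demand P = 138 − 0.1Q, supply P = 98.5 + 0.001Q.
Competitive equilibrium: 138 − 0.1Q = 98.5 + 0.001Q → Q* = 391.0891, P* = 98.8911.
The subsidy lowers effective supply by 19.2: P = 79.3 + 0.001Q.
New quantity: 138 − 0.1Q = 79.3 + 0.001Q → Q' = 581.1881.
Overproduction ΔQ = 581.1881 − 391.0891 = 190.099; wedge = subsidy = 19.2.
Welfare loss = ½ × 190.099 × 19.2 = $1824.95 thousand.

$1824.95 thousand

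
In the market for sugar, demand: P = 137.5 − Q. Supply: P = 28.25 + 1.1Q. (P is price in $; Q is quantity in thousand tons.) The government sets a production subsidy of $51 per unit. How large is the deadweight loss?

$619.29 thousand

Competitive equilibrium: 137.5 − Q = 28.25 + 1.1Q → Q* = 52.0238, P* = 85.4762.
The subsidy lowers effective supply by 51: P = 1.1Q − 22.75.
New quantity: 137.5 − Q = 1.1Q − 22.75 → Q' = 76.3095.
Overproduction ΔQ = 76.3095 − 52.0238 = 24.2857; wedge = subsidy = 51.
The triangle = ½ × 24.2857 × 51 = $619.29 thousand.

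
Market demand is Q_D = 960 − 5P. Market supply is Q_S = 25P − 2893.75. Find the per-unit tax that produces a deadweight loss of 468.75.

In inverse form: demand P = 192 − 0.2Q, supply P = 115.75 + 0.04Q.
Competitive equilibrium: 192 − 0.2Q = 115.75 + 0.04Q → Q* = 317.7083, P* = 128.4583.
A tax t gives ΔQ = t/0.24 and wedge t, so DWL = t²/0.48.
t²/0.48 = 468.75 → t² = 225 → t = 15.

15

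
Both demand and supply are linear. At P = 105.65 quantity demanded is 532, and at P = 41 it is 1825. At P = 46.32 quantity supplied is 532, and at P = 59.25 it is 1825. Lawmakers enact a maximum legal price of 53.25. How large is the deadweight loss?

2625.52

Demand slope = (41 − 105.65)/(1825 − 532) = −0.05, so P = 132.25 − 0.05Q.
Supply slope = (59.25 − 46.32)/(1825 − 532) = 0.01, so P = 41 + 0.01Q.
Competitive equilibrium: 132.25 − 0.05Q = 41 + 0.01Q → Q* = 1520.8333, P* = 56.2083.
At the ceiling P = 53.25, quantity supplied = (53.25 − 41)/0.01 = 1225.
Willingness to pay at Q' = 1225: 132.25 − 0.05·1225 = 71.
ΔQ = 1520.8333 − 1225 = 295.8333; wedge = 71 − 53.25 = 17.75.
DWL = ½ × 295.8333 × 17.75 = 2625.52.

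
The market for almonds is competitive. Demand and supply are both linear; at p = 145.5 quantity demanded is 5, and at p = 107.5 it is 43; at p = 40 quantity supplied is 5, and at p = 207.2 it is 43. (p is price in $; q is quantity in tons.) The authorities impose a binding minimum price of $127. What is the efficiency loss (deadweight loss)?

$2.90

Demand slope = (107.5 − 145.5)/(43 − 5) = −1, so p = 150.5 − q.
Supply slope = (207.2 − 40)/(43 − 5) = 4.4, so p = 18 + 4.4q.
Competitive equilibrium: 150.5 − q = 18 + 4.4q → q* = 24.537, p* = 125.963.
At the floor p = 127, quantity demanded = (150.5 − 127)/1 = 23.5.
Sellers' marginal cost at q' = 23.5: 18 + 4.4·23.5 = 121.4.
Δq = 24.537 − 23.5 = 1.037; wedge = 127 − 121.4 = 5.6.
Deadweight loss = ½ × 1.037 × 5.6 = $2.90.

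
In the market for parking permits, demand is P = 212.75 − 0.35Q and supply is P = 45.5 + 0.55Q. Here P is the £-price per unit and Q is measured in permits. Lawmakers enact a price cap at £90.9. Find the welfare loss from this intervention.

Competitive equilibrium: 212.75 − 0.35Q = 45.5 + 0.55Q → Q* = 185.8333, P* = 147.7083.
At the ceiling P = 90.9, quantity supplied = (90.9 − 45.5)/0.55 = 82.5455.
Willingness to pay at Q' = 82.5455: 212.75 − 0.35·82.5455 = 183.8591.
ΔQ = 185.8333 − 82.5455 = 103.2878; wedge = 183.8591 − 90.9 = 92.9591.
Deadweight loss = ½ × 103.2878 × 92.9591 = £4800.77.

£4800.77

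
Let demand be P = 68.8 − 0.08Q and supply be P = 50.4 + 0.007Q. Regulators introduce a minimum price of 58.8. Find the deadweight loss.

325.43

Competitive equilibrium: 68.8 − 0.08Q = 50.4 + 0.007Q → Q* = 211.4943, P* = 51.8805.
At the floor P = 58.8, quantity demanded = (68.8 − 58.8)/0.08 = 125.
Sellers' marginal cost at Q' = 125: 50.4 + 0.007·125 = 51.275.
ΔQ = 211.4943 − 125 = 86.4943; wedge = 58.8 − 51.275 = 7.525.
Welfare loss = ½ × 86.4943 × 7.525 = 325.43.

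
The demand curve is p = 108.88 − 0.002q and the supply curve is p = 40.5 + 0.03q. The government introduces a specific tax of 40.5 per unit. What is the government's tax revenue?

35285.625

Competitive equilibrium: 108.88 − 0.002q = 40.5 + 0.03q → q* = 2136.875, p* = 104.6063.
With the tax, the buyer price exceeds the seller price by 40.5: (108.88 − 0.002q) − (40.5 + 0.03q) = 40.5 → q' = 871.25.
Tax revenue = 40.5 × 871.25 = 35285.625.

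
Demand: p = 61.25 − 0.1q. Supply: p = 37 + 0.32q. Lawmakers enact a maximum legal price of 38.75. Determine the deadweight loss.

573.74

Competitive equilibrium: 61.25 − 0.1q = 37 + 0.32q → q* = 57.7381, p* = 55.4762.
At the ceiling p = 38.75, quantity supplied = (38.75 − 37)/0.32 = 5.4688.
Willingness to pay at q' = 5.4688: 61.25 − 0.1·5.4688 = 60.7031.
Δq = 57.7381 − 5.4688 = 52.2693; wedge = 60.7031 − 38.75 = 21.9531.
Welfare loss = ½ × 52.2693 × 21.9531 = 573.74.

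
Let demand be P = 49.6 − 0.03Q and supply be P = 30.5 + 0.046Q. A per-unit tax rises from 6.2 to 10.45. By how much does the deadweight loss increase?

465.54

Competitive equilibrium: 49.6 − 0.03Q = 30.5 + 0.046Q → Q* = 251.3158, P* = 42.0605.
For a per-unit tax t: ΔQ = t/0.076, so DWL = ½·t·(t/0.076) = t²/0.152.
At t = 6.2: DWL = 252.895. At t = 10.45: DWL = 718.438.
Increase = 718.438 − 252.895 = 465.54.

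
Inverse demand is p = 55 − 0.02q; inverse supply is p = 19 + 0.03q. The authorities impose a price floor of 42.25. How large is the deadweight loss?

Competitive equilibrium: 55 − 0.02q = 19 + 0.03q → q* = 720, p* = 40.6.
At the floor p = 42.25, quantity demanded = (55 − 42.25)/0.02 = 637.5.
Sellers' marginal cost at q' = 637.5: 19 + 0.03·637.5 = 38.125.
Δq = 720 − 637.5 = 82.5; wedge = 42.25 − 38.125 = 4.125.
DWL = ½ × 82.5 × 4.125 = 170.16.

170.16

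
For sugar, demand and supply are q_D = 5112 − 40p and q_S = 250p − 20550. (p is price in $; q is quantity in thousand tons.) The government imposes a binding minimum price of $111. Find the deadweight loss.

$11755.80 thousand

In inverse form: demand p = 127.8 − 0.025q, supply p = 82.2 + 0.004q.
Competitive equilibrium: 127.8 − 0.025q = 82.2 + 0.004q → q* = 1572.4138, p* = 88.4897.
At the floor p = 111, quantity demanded = (127.8 − 111)/0.025 = 672.
Sellers' marginal cost at q' = 672: 82.2 + 0.004·672 = 84.888.
Δq = 1572.4138 − 672 = 900.4138; wedge = 111 − 84.888 = 26.112.
The triangle = ½ × 900.4138 × 26.112 = $11755.80 thousand.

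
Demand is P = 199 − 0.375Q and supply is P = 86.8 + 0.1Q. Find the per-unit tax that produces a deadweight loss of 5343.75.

71.25

Competitive equilibrium: 199 − 0.375Q = 86.8 + 0.1Q → Q* = 236.2105, P* = 110.4211.
A tax t gives ΔQ = t/0.475 and wedge t, so DWL = t²/0.95.
t²/0.95 = 5343.75 → t² = 5076.5625 → t = 71.25.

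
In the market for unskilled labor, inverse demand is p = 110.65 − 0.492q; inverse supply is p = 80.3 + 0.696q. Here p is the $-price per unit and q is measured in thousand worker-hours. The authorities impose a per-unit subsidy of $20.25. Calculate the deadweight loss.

$172.59 thousand

Competitive equilibrium: 110.65 − 0.492q = 80.3 + 0.696q → q* = 25.5471, p* = 98.0808.
The subsidy lowers effective supply by 20.25: p = 60.05 + 0.696q.
New quantity: 110.65 − 0.492q = 60.05 + 0.696q → q' = 42.5926.
Overproduction Δq = 42.5926 − 25.5471 = 17.0455; wedge = subsidy = 20.25.
The triangle = ½ × 17.0455 × 20.25 = $172.59 thousand.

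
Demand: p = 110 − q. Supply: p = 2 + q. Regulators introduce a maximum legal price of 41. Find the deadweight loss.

Competitive equilibrium: 110 − q = 2 + q → q* = 54, p* = 56.
At the ceiling p = 41, quantity supplied = (41 − 2)/1 = 39.
Willingness to pay at q' = 39: 110 − 1·39 = 71.
Δq = 54 − 39 = 15; wedge = 71 − 41 = 30.
Deadweight loss = ½ × 15 × 30 = 225.

225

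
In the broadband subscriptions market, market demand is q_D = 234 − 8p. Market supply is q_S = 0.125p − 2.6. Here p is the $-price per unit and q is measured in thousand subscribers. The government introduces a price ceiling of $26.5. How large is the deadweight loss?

$0.44 thousand

In inverse form: demand p = 29.25 − 0.125q, supply p = 20.8 + 8q.
Competitive equilibrium: 29.25 − 0.125q = 20.8 + 8q → q* = 1.04, p* = 29.12.
At the ceiling p = 26.5, quantity supplied = (26.5 − 20.8)/8 = 0.7125.
Willingness to pay at q' = 0.7125: 29.25 − 0.125·0.7125 = 29.1609.
Δq = 1.04 − 0.7125 = 0.3275; wedge = 29.1609 − 26.5 = 2.6609.
Deadweight loss = ½ × 0.3275 × 2.6609 = $0.44 thousand.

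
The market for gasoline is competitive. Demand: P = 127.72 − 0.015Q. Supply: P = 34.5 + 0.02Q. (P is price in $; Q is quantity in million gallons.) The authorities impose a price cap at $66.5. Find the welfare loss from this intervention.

$19790.41 million

Competitive equilibrium: 127.72 − 0.015Q = 34.5 + 0.02Q → Q* = 2663.4286, P* = 87.7686.
At the ceiling P = 66.5, quantity supplied = (66.5 − 34.5)/0.02 = 1600.
Willingness to pay at Q' = 1600: 127.72 − 0.015·1600 = 103.72.
ΔQ = 2663.4286 − 1600 = 1063.4286; wedge = 103.72 − 66.5 = 37.22.
The triangle = ½ × 1063.4286 × 37.22 = $19790.41 million.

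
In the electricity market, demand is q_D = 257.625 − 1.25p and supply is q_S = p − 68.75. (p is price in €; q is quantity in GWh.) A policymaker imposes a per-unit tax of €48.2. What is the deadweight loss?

In inverse form: demand p = 206.1 − 0.8q, supply p = 68.75 + q.
Competitive equilibrium: 206.1 − 0.8q = 68.75 + q → q* = 76.3056, p* = 145.0556.
With the tax, the buyer price exceeds the seller price by 48.2: (206.1 − 0.8q) − (68.75 + q) = 48.2 → q' = 49.5278.
Δq = 76.3056 − 49.5278 = 26.7778; the wedge equals the tax, 48.2.
The triangle = ½ × 26.7778 × 48.2 = €645.34.

€645.34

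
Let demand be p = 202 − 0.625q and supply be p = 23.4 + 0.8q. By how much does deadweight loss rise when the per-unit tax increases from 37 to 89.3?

2317.72

Competitive equilibrium: 202 − 0.625q = 23.4 + 0.8q → q* = 125.3333, p* = 123.6667.
For a per-unit tax t: Δq = t/1.425, so DWL = ½·t·(t/1.425) = t²/2.85.
At t = 37: DWL = 480.351. At t = 89.3: DWL = 2798.067.
Increase = 2798.067 − 480.351 = 2317.72.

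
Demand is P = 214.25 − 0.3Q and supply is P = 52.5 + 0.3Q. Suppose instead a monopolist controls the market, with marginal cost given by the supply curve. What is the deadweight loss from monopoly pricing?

Competitive equilibrium: 214.25 − 0.3Q = 52.5 + 0.3Q → Q* = 269.58333, P* = 133.375.
Marginal revenue: MR = 214.25 − 0.6Q. Set MR = MC: 214.25 − 0.6Q = 52.5 + 0.3Q → Q_m = 179.72222.
Price P_m = 214.25 − 0.3·179.72222 = 160.33333; MC(Q_m) = 52.5 + 0.3·179.72222 = 106.41667.
Competitive Q* = 269.58333, so ΔQ = 89.86111; wedge = 160.33333 − 106.41667 = 53.91666.
Deadweight loss = ½ × 89.86111 × 53.91666 = 2422.51.

2422.51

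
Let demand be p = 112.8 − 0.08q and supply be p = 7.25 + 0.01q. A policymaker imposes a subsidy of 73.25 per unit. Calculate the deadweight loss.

Competitive equilibrium: 112.8 − 0.08q = 7.25 + 0.01q → q* = 1172.7778, p* = 18.9778.
The subsidy lowers effective supply by 73.25: p = 0.01q − 66.
New quantity: 112.8 − 0.08q = 0.01q − 66 → q' = 1986.6667.
Overproduction Δq = 1986.6667 − 1172.7778 = 813.8889; wedge = subsidy = 73.25.
Deadweight loss = ½ × 813.8889 × 73.25 = 29808.68.

29808.68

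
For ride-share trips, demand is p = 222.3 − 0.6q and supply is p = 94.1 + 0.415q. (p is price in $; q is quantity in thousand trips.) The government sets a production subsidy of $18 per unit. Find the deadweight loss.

Competitive equilibrium: 222.3 − 0.6q = 94.1 + 0.415q → q* = 126.3054, p* = 146.5167.
The subsidy lowers effective supply by 18: p = 76.1 + 0.415q.
New quantity: 222.3 − 0.6q = 76.1 + 0.415q → q' = 144.0394.
Overproduction Δq = 144.0394 − 126.3054 = 17.734; wedge = subsidy = 18.
Deadweight loss = ½ × 17.734 × 18 = $159.61 thousand.

$159.61 thousand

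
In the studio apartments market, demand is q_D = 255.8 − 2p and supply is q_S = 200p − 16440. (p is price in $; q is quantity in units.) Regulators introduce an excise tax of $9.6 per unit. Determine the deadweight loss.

In inverse form: demand p = 127.9 − 0.5q, supply p = 82.2 + 0.005q.
Competitive equilibrium: 127.9 − 0.5q = 82.2 + 0.005q → q* = 90.495, p* = 82.6525.
With the tax, the buyer price exceeds the seller price by 9.6: (127.9 − 0.5q) − (82.2 + 0.005q) = 9.6 → q' = 71.4851.
Δq = 90.495 − 71.4851 = 19.0099; the wedge equals the tax, 9.6.
DWL = ½ × 19.0099 × 9.6 = $91.25.

$91.25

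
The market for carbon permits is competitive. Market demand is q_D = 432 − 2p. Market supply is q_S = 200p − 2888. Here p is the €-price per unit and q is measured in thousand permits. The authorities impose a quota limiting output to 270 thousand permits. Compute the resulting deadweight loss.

€4210.24 thousand

In inverse form: demand p = 216 − 0.5q, supply p = 14.44 + 0.005q.
Competitive equilibrium: 216 − 0.5q = 14.44 + 0.005q → q* = 399.1287, p* = 16.4356.
At q = 270: demand price = 216 − 0.5·270 = 81; supply price = 14.44 + 0.005·270 = 15.79.
Δq = 399.1287 − 270 = 129.1287; wedge = 81 − 15.79 = 65.21.
The triangle = ½ × 129.1287 × 65.21 = €4210.24 thousand.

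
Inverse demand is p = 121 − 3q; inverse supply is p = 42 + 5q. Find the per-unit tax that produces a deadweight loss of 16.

16

Competitive equilibrium: 121 − 3q = 42 + 5q → q* = 9.875, p* = 91.375.
A tax t gives Δq = t/8 and wedge t, so DWL = t²/16.
t²/16 = 16 → t² = 256 → t = 16.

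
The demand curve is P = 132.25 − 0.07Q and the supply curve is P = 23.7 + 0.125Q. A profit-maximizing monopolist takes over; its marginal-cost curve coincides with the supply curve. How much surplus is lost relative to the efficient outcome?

Competitive equilibrium: 132.25 − 0.07Q = 23.7 + 0.125Q → Q* = 556.6667, P* = 93.2833.
Marginal revenue: MR = 132.25 − 0.14Q. Set MR = MC: 132.25 − 0.14Q = 23.7 + 0.125Q → Q_m = 409.6226.
Price P_m = 132.25 − 0.07·409.6226 = 103.5764; MC(Q_m) = 23.7 + 0.125·409.6226 = 74.9028.
Competitive Q* = 556.6667, so ΔQ = 147.0441; wedge = 103.5764 − 74.9028 = 28.6736.
Welfare loss = ½ × 147.0441 × 28.6736 = 2108.14.

2108.14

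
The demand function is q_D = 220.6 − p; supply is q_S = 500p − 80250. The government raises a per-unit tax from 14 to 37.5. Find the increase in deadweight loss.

603.92

In inverse form: demand p = 220.6 − q, supply p = 160.5 + 0.002q.
Competitive equilibrium: 220.6 − q = 160.5 + 0.002q → q* = 59.98, p* = 160.62.
For a per-unit tax t: Δq = t/1.002, so DWL = ½·t·(t/1.002) = t²/2.004.
At t = 14: DWL = 97.804. At t = 37.5: DWL = 701.722.
Increase = 701.722 − 97.804 = 603.92.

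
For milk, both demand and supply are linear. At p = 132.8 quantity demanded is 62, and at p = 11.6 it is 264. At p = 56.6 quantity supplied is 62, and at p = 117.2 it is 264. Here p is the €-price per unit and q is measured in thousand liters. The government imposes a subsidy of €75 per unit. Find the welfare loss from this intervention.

€3125 thousand

Demand slope = (11.6 − 132.8)/(264 − 62) = −0.6, so p = 170 − 0.6q.
Supply slope = (117.2 − 56.6)/(264 − 62) = 0.3, so p = 38 + 0.3q.
Competitive equilibrium: 170 − 0.6q = 38 + 0.3q → q* = 146.6667, p* = 82.
The subsidy lowers effective supply by 75: p = 0.3q − 37.
New quantity: 170 − 0.6q = 0.3q − 37 → q' = 230.
Overproduction Δq = 230 − 146.6667 = 83.3333; wedge = subsidy = 75.
DWL = ½ × 83.3333 × 75 = €3125 thousand.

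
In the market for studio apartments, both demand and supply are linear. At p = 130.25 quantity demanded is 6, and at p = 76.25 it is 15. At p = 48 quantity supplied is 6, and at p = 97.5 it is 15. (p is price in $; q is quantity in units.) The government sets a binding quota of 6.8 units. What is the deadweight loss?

$232.01

Demand slope = (76.25 − 130.25)/(15 − 6) = −6, so p = 166.25 − 6q.
Supply slope = (97.5 − 48)/(15 − 6) = 5.5, so p = 15 + 5.5q.
Competitive equilibrium: 166.25 − 6q = 15 + 5.5q → q* = 13.1522, p* = 87.337.
At q = 6.8: demand price = 166.25 − 6·6.8 = 125.45; supply price = 15 + 5.5·6.8 = 52.4.
Δq = 13.1522 − 6.8 = 6.3522; wedge = 125.45 − 52.4 = 73.05.
Deadweight loss = ½ × 6.3522 × 73.05 = $232.01.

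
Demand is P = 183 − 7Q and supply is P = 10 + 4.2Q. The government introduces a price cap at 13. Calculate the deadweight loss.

Competitive equilibrium: 183 − 7Q = 10 + 4.2Q → Q* = 15.4464, P* = 74.875.
At the ceiling P = 13, quantity supplied = (13 − 10)/4.2 = 0.7143.
Willingness to pay at Q' = 0.7143: 183 − 7·0.7143 = 177.9999.
ΔQ = 15.4464 − 0.7143 = 14.7321; wedge = 177.9999 − 13 = 164.9999.
DWL = ½ × 14.7321 × 164.9999 = 1215.40.

1215.40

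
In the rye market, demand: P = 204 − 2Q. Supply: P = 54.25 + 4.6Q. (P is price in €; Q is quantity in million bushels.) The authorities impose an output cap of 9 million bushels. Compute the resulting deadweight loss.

Competitive equilibrium: 204 − 2Q = 54.25 + 4.6Q → Q* = 22.6894, P* = 158.6212.
At Q = 9: demand price = 204 − 2·9 = 186; supply price = 54.25 + 4.6·9 = 95.65.
ΔQ = 22.6894 − 9 = 13.6894; wedge = 186 − 95.65 = 90.35.
Deadweight loss = ½ × 13.6894 × 90.35 = €618.42 million.

€618.42 million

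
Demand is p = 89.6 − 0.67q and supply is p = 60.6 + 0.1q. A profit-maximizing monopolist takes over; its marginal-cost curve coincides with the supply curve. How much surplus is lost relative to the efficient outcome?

118.22

Competitive equilibrium: 89.6 − 0.67q = 60.6 + 0.1q → q* = 37.6623, p* = 64.3662.
Marginal revenue: MR = 89.6 − 1.34q. Set MR = MC: 89.6 − 1.34q = 60.6 + 0.1q → q_m = 20.1389.
Price p_m = 89.6 − 0.67·20.1389 = 76.1069; MC(q_m) = 60.6 + 0.1·20.1389 = 62.6139.
Competitive q* = 37.6623, so Δq = 17.5234; wedge = 76.1069 − 62.6139 = 13.493.
Welfare loss = ½ × 17.5234 × 13.493 = 118.22.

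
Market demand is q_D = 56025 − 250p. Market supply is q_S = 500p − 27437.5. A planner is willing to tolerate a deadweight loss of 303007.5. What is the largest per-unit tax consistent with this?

In inverse form: demand p = 224.1 − 0.004q, supply p = 54.875 + 0.002q.
Competitive equilibrium: 224.1 − 0.004q = 54.875 + 0.002q → q* = 28204.1667, p* = 111.2833.
A tax t gives Δq = t/0.006 and wedge t, so DWL = t²/0.012.
t²/0.012 = 303007.5 → t² = 3636.09 → t = 60.3.

60.3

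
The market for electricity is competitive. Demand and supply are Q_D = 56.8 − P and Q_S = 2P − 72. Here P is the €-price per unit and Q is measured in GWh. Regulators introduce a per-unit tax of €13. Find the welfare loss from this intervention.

€56.33

In inverse form: demand P = 56.8 − Q, supply P = 36 + 0.5Q.
Competitive equilibrium: 56.8 − Q = 36 + 0.5Q → Q* = 13.8667, P* = 42.9333.
With the tax, the buyer price exceeds the seller price by 13: (56.8 − Q) − (36 + 0.5Q) = 13 → Q' = 5.2.
ΔQ = 13.8667 − 5.2 = 8.6667; the wedge equals the tax, 13.
Welfare loss = ½ × 8.6667 × 13 = €56.33.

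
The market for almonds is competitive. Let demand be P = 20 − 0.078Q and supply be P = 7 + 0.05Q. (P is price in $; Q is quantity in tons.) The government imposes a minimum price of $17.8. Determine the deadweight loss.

Competitive equilibrium: 20 − 0.078Q = 7 + 0.05Q → Q* = 101.5625, P* = 12.0781.
At the floor P = 17.8, quantity demanded = (20 − 17.8)/0.078 = 28.2051.
Sellers' marginal cost at Q' = 28.2051: 7 + 0.05·28.2051 = 8.4103.
ΔQ = 101.5625 − 28.2051 = 73.3574; wedge = 17.8 − 8.4103 = 9.3897.
Welfare loss = ½ × 73.3574 × 9.3897 = $344.40.

$344.40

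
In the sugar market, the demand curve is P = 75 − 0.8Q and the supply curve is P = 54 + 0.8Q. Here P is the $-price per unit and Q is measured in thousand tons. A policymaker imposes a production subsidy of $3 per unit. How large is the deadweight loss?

Competitive equilibrium: 75 − 0.8Q = 54 + 0.8Q → Q* = 13.125, P* = 64.5.
The subsidy lowers effective supply by 3: P = 51 + 0.8Q.
New quantity: 75 − 0.8Q = 51 + 0.8Q → Q' = 15.
Overproduction ΔQ = 15 − 13.125 = 1.875; wedge = subsidy = 3.
Welfare loss = ½ × 1.875 × 3 = $2.81 thousand.

$2.81 thousand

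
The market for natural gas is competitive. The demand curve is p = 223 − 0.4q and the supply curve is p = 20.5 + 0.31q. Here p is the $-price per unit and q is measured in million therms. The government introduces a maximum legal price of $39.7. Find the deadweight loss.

Competitive equilibrium: 223 − 0.4q = 20.5 + 0.31q → q* = 285.2113, p* = 108.9155.
At the ceiling p = 39.7, quantity supplied = (39.7 − 20.5)/0.31 = 61.9355.
Willingness to pay at q' = 61.9355: 223 − 0.4·61.9355 = 198.2258.
Δq = 285.2113 − 61.9355 = 223.2758; wedge = 198.2258 − 39.7 = 158.5258.
Deadweight loss = ½ × 223.2758 × 158.5258 = $17697.49 million.

$17697.49 million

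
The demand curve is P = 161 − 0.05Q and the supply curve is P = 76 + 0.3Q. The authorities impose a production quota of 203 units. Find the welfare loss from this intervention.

Competitive equilibrium: 161 − 0.05Q = 76 + 0.3Q → Q* = 242.8571, P* = 148.8571.
At Q = 203: demand price = 161 − 0.05·203 = 150.85; supply price = 76 + 0.3·203 = 136.9.
ΔQ = 242.8571 − 203 = 39.8571; wedge = 150.85 − 136.9 = 13.95.
Deadweight loss = ½ × 39.8571 × 13.95 = 278.

278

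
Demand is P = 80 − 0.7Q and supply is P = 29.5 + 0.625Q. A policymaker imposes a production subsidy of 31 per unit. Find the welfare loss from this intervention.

362.64

Competitive equilibrium: 80 − 0.7Q = 29.5 + 0.625Q → Q* = 38.1132, P* = 53.3208.
The subsidy lowers effective supply by 31: P = 0.625Q − 1.5.
New quantity: 80 − 0.7Q = 0.625Q − 1.5 → Q' = 61.5094.
Overproduction ΔQ = 61.5094 − 38.1132 = 23.3962; wedge = subsidy = 31.
DWL = ½ × 23.3962 × 31 = 362.64.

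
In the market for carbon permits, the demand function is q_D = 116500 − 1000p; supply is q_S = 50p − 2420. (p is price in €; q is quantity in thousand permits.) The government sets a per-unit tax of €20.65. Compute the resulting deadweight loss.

In inverse form: demand p = 116.5 − 0.001q, supply p = 48.4 + 0.02q.
Competitive equilibrium: 116.5 − 0.001q = 48.4 + 0.02q → q* = 3242.8571, p* = 113.2571.
With the tax, the buyer price exceeds the seller price by 20.65: (116.5 − 0.001q) − (48.4 + 0.02q) = 20.65 → q' = 2259.5238.
Δq = 3242.8571 − 2259.5238 = 983.3333; the wedge equals the tax, 20.65.
Deadweight loss = ½ × 983.3333 × 20.65 = €10152.92 thousand.

€10152.92 thousand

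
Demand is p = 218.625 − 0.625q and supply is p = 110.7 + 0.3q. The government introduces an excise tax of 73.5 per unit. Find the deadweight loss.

Competitive equilibrium: 218.625 − 0.625q = 110.7 + 0.3q → q* = 116.6757, p* = 145.7027.
With the tax, the buyer price exceeds the seller price by 73.5: (218.625 − 0.625q) − (110.7 + 0.3q) = 73.5 → q' = 37.2162.
Δq = 116.6757 − 37.2162 = 79.4595; the wedge equals the tax, 73.5.
The triangle = ½ × 79.4595 × 73.5 = 2920.14.

2920.14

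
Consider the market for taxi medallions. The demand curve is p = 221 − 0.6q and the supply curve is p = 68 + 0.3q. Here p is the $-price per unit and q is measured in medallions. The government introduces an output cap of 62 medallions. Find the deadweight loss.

Competitive equilibrium: 221 − 0.6q = 68 + 0.3q → q* = 170, p* = 119.
At q = 62: demand price = 221 − 0.6·62 = 183.8; supply price = 68 + 0.3·62 = 86.6.
Δq = 170 − 62 = 108; wedge = 183.8 − 86.6 = 97.2.
Welfare loss = ½ × 108 × 97.2 = $5248.80.

$5248.80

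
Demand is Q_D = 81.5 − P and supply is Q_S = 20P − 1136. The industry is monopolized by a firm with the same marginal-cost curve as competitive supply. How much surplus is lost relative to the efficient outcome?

In inverse form: demand P = 81.5 − Q, supply P = 56.8 + 0.05Q.
Competitive equilibrium: 81.5 − Q = 56.8 + 0.05Q → Q* = 23.5238, P* = 57.9762.
Marginal revenue: MR = 81.5 − 2Q. Set MR = MC: 81.5 − 2Q = 56.8 + 0.05Q → Q_m = 12.0488.
Price P_m = 81.5 − 1·12.0488 = 69.4512; MC(Q_m) = 56.8 + 0.05·12.0488 = 57.4024.
Competitive Q* = 23.5238, so ΔQ = 11.475; wedge = 69.4512 − 57.4024 = 12.0488.
DWL = ½ × 11.475 × 12.0488 = 69.13.

69.13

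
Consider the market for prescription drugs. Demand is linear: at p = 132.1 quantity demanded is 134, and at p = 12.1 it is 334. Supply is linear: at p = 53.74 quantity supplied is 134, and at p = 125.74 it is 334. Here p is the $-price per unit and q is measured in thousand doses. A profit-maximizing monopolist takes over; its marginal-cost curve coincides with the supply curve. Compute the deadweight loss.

$3301.36 thousand

Demand slope = (12.1 − 132.1)/(334 − 134) = −0.6, so p = 212.5 − 0.6q.
Supply slope = (125.74 − 53.74)/(334 − 134) = 0.36, so p = 5.5 + 0.36q.
Competitive equilibrium: 212.5 − 0.6q = 5.5 + 0.36q → q* = 215.625, p* = 83.125.
Marginal revenue: MR = 212.5 − 1.2q. Set MR = MC: 212.5 − 1.2q = 5.5 + 0.36q → q_m = 132.6923.
Price p_m = 212.5 − 0.6·132.6923 = 132.8846; MC(q_m) = 5.5 + 0.36·132.6923 = 53.2692.
Competitive q* = 215.625, so Δq = 82.9327; wedge = 132.8846 − 53.2692 = 79.6154.
Welfare loss = ½ × 82.9327 × 79.6154 = $3301.36 thousand.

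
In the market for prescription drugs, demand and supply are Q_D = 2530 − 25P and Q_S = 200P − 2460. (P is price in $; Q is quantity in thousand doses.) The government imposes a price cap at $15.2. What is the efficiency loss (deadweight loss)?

In inverse form: demand P = 101.2 − 0.04Q, supply P = 12.3 + 0.005Q.
Competitive equilibrium: 101.2 − 0.04Q = 12.3 + 0.005Q → Q* = 1975.55556, P* = 22.17778.
At the ceiling P = 15.2, quantity supplied = (15.2 − 12.3)/0.005 = 580.
Willingness to pay at Q' = 580: 101.2 − 0.04·580 = 78.
ΔQ = 1975.55556 − 580 = 1395.55556; wedge = 78 − 15.2 = 62.8.
Deadweight loss = ½ × 1395.55556 × 62.8 = $43820.44 thousand.

$43820.44 thousand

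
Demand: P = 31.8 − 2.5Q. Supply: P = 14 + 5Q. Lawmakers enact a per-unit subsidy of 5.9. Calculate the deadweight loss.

2.32

Competitive equilibrium: 31.8 − 2.5Q = 14 + 5Q → Q* = 2.3733, P* = 25.8667.
The subsidy lowers effective supply by 5.9: P = 8.1 + 5Q.
New quantity: 31.8 − 2.5Q = 8.1 + 5Q → Q' = 3.16.
Overproduction ΔQ = 3.16 − 2.3733 = 0.7867; wedge = subsidy = 5.9.
The triangle = ½ × 0.7867 × 5.9 = 2.32.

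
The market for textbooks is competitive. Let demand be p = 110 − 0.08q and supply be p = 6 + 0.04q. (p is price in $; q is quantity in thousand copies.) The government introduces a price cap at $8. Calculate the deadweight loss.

$40016.67 thousand

Competitive equilibrium: 110 − 0.08q = 6 + 0.04q → q* = 866.6667, p* = 40.6667.
At the ceiling p = 8, quantity supplied = (8 − 6)/0.04 = 50.
Willingness to pay at q' = 50: 110 − 0.08·50 = 106.
Δq = 866.6667 − 50 = 816.6667; wedge = 106 − 8 = 98.
The triangle = ½ × 816.6667 × 98 = $40016.67 thousand.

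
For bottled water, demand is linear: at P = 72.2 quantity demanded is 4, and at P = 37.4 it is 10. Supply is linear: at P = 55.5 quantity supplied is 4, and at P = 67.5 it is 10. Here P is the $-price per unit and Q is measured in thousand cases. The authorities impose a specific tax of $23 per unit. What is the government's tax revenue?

Demand slope = (37.4 − 72.2)/(10 − 4) = −5.8, so P = 95.4 − 5.8Q.
Supply slope = (67.5 − 55.5)/(10 − 4) = 2, so P = 47.5 + 2Q.
Competitive equilibrium: 95.4 − 5.8Q = 47.5 + 2Q → Q* = 6.141, P* = 59.7821.
With the tax, the buyer price exceeds the seller price by 23: (95.4 − 5.8Q) − (47.5 + 2Q) = 23 → Q' = 3.1923.
Tax revenue = 23 × 3.1923 = $73.42 thousand.

$73.42 thousand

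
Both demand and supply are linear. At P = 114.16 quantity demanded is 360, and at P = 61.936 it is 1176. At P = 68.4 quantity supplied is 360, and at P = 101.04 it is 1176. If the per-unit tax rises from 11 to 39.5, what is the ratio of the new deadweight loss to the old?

12.895

Demand slope = (61.936 − 114.16)/(1176 − 360) = −0.064, so P = 137.2 − 0.064Q.
Supply slope = (101.04 − 68.4)/(1176 − 360) = 0.04, so P = 54 + 0.04Q.
Competitive equilibrium: 137.2 − 0.064Q = 54 + 0.04Q → Q* = 800, P* = 86.
For a per-unit tax t: ΔQ = t/0.104, so DWL = ½·t·(t/0.104) = t²/0.208.
At t = 11: DWL = 581.731. At t = 39.5: DWL = 7501.202.
Ratio = (39.5/11)² = 12.895.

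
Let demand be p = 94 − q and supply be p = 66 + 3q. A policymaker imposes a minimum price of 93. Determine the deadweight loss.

Competitive equilibrium: 94 − q = 66 + 3q → q* = 7, p* = 87.
At the floor p = 93, quantity demanded = (94 − 93)/1 = 1.
Sellers' marginal cost at q' = 1: 66 + 3·1 = 69.
Δq = 7 − 1 = 6; wedge = 93 − 69 = 24.
Welfare loss = ½ × 6 × 24 = 72.

72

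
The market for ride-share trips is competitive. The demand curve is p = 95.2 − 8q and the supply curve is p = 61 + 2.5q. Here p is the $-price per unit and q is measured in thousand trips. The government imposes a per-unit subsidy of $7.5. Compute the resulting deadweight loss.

Competitive equilibrium: 95.2 − 8q = 61 + 2.5q → q* = 3.2571, p* = 69.1429.
The subsidy lowers effective supply by 7.5: p = 53.5 + 2.5q.
New quantity: 95.2 − 8q = 53.5 + 2.5q → q' = 3.9714.
Overproduction Δq = 3.9714 − 3.2571 = 0.7143; wedge = subsidy = 7.5.
DWL = ½ × 0.7143 × 7.5 = $2.68 thousand.

$2.68 thousand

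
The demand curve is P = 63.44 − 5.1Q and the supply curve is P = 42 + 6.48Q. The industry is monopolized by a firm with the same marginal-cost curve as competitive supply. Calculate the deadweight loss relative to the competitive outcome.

Competitive equilibrium: 63.44 − 5.1Q = 42 + 6.48Q → Q* = 1.8515, P* = 53.9975.
Marginal revenue: MR = 63.44 − 10.2Q. Set MR = MC: 63.44 − 10.2Q = 42 + 6.48Q → Q_m = 1.2854.
Price P_m = 63.44 − 5.1·1.2854 = 56.8845; MC(Q_m) = 42 + 6.48·1.2854 = 50.3294.
Competitive Q* = 1.8515, so ΔQ = 0.5661; wedge = 56.8845 − 50.3294 = 6.5551.
The triangle = ½ × 0.5661 × 6.5551 = 1.86.

1.86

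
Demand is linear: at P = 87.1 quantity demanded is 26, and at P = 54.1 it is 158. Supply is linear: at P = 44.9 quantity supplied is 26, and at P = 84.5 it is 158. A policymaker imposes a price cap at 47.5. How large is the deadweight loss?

1273.87

Demand slope = (54.1 − 87.1)/(158 − 26) = −0.25, so P = 93.6 − 0.25Q.
Supply slope = (84.5 − 44.9)/(158 − 26) = 0.3, so P = 37.1 + 0.3Q.
Competitive equilibrium: 93.6 − 0.25Q = 37.1 + 0.3Q → Q* = 102.7273, P* = 67.9182.
At the ceiling P = 47.5, quantity supplied = (47.5 − 37.1)/0.3 = 34.6667.
Willingness to pay at Q' = 34.6667: 93.6 − 0.25·34.6667 = 84.9333.
ΔQ = 102.7273 − 34.6667 = 68.0606; wedge = 84.9333 − 47.5 = 37.4333.
DWL = ½ × 68.0606 × 37.4333 = 1273.87.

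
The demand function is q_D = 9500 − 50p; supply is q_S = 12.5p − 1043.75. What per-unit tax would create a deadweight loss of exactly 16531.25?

57.5

In inverse form: demand p = 190 − 0.02q, supply p = 83.5 + 0.08q.
Competitive equilibrium: 190 − 0.02q = 83.5 + 0.08q → q* = 1065, p* = 168.7.
A tax t gives Δq = t/0.1 and wedge t, so DWL = t²/0.2.
t²/0.2 = 16531.25 → t² = 3306.25 → t = 57.5.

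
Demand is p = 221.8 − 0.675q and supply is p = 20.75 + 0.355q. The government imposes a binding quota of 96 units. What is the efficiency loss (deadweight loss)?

Competitive equilibrium: 221.8 − 0.675q = 20.75 + 0.355q → q* = 195.19417, p* = 90.04393.
At q = 96: demand price = 221.8 − 0.675·96 = 157; supply price = 20.75 + 0.355·96 = 54.83.
Δq = 195.19417 − 96 = 99.19417; wedge = 157 − 54.83 = 102.17.
The triangle = ½ × 99.19417 × 102.17 = 5067.33.

5067.33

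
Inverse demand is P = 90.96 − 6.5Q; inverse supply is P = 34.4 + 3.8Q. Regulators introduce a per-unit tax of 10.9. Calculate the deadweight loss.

Competitive equilibrium: 90.96 − 6.5Q = 34.4 + 3.8Q → Q* = 5.4913, P* = 55.2668.
With the tax, the buyer price exceeds the seller price by 10.9: (90.96 − 6.5Q) − (34.4 + 3.8Q) = 10.9 → Q' = 4.433.
ΔQ = 5.4913 − 4.433 = 1.0583; the wedge equals the tax, 10.9.
Welfare loss = ½ × 1.0583 × 10.9 = 5.77.

5.77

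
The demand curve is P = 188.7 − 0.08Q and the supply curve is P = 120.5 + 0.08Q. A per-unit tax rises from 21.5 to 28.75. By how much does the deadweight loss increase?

1138.48

Competitive equilibrium: 188.7 − 0.08Q = 120.5 + 0.08Q → Q* = 426.25, P* = 154.6.
For a per-unit tax t: ΔQ = t/0.16, so DWL = ½·t·(t/0.16) = t²/0.32.
At t = 21.5: DWL = 1444.531. At t = 28.75: DWL = 2583.008.
Increase = 2583.008 − 1444.531 = 1138.48.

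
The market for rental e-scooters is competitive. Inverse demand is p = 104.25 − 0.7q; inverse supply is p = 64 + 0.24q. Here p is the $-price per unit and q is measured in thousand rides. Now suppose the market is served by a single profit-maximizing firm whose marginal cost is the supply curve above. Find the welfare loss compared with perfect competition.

Competitive equilibrium: 104.25 − 0.7q = 64 + 0.24q → q* = 42.8191, p* = 74.2766.
Marginal revenue: MR = 104.25 − 1.4q. Set MR = MC: 104.25 − 1.4q = 64 + 0.24q → q_m = 24.5427.
Price p_m = 104.25 − 0.7·24.5427 = 87.0701; MC(q_m) = 64 + 0.24·24.5427 = 69.8902.
Competitive q* = 42.8191, so Δq = 18.2764; wedge = 87.0701 − 69.8902 = 17.1799.
Welfare loss = ½ × 18.2764 × 17.1799 = $156.99 thousand.

$156.99 thousand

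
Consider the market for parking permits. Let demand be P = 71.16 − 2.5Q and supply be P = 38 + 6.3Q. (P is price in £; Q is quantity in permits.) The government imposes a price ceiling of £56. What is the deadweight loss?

Competitive equilibrium: 71.16 − 2.5Q = 38 + 6.3Q → Q* = 3.7682, P* = 61.7395.
At the ceiling P = 56, quantity supplied = (56 − 38)/6.3 = 2.8571.
Willingness to pay at Q' = 2.8571: 71.16 − 2.5·2.8571 = 64.0173.
ΔQ = 3.7682 − 2.8571 = 0.9111; wedge = 64.0173 − 56 = 8.0173.
The triangle = ½ × 0.9111 × 8.0173 = £3.65.

£3.65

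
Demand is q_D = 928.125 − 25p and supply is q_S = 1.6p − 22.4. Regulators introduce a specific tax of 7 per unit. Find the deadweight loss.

In inverse form: demand p = 37.125 − 0.04q, supply p = 14 + 0.625q.
Competitive equilibrium: 37.125 − 0.04q = 14 + 0.625q → q* = 34.7744, p* = 35.734.
With the tax, the buyer price exceeds the seller price by 7: (37.125 − 0.04q) − (14 + 0.625q) = 7 → q' = 24.2481.
Δq = 34.7744 − 24.2481 = 10.5263; the wedge equals the tax, 7.
The triangle = ½ × 10.5263 × 7 = 36.84.

36.84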